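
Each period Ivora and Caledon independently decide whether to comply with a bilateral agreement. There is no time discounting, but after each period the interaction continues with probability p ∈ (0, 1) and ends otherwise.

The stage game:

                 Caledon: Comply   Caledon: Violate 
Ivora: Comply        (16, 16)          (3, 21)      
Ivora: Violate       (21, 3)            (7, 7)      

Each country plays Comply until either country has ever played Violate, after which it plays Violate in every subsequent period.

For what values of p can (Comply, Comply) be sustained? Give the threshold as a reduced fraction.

With no time discounting, the continuation probability p plays the role of the discount factor.
Grim-trigger IC: 16/(1−p) ≥ 21 + 7p/(1−p) ⇒ p ≥ (21−16)/(21−7) = 5/14.

5/14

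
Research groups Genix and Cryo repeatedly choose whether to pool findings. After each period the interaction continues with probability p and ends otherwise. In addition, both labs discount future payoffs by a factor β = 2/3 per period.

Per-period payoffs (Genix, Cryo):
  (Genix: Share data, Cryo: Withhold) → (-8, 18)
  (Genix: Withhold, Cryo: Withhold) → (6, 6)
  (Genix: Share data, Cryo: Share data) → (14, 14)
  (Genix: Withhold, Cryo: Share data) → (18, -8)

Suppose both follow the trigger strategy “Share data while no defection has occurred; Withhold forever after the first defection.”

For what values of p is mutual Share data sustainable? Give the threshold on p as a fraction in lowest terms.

With continuation probability p and discount β, the effective per-period discount factor is βp.
Grim-trigger IC: βp ≥ (18−14)/(18−6) = 1/3.
So p ≥ (1/3)/(2/3) = 1/2.

1/2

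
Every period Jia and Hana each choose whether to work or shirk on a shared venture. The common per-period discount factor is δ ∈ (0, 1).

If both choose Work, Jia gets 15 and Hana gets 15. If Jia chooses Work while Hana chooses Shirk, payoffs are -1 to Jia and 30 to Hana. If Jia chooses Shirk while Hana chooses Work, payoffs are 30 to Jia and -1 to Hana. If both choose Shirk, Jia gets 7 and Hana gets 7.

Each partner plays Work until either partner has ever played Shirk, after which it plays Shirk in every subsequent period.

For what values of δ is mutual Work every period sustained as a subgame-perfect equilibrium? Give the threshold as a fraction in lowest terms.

15/(1−δ) ≥ 30 + 7δ/(1−δ)
15 ≥ 30 − 23δ
δ ≥ 15/23.

15/23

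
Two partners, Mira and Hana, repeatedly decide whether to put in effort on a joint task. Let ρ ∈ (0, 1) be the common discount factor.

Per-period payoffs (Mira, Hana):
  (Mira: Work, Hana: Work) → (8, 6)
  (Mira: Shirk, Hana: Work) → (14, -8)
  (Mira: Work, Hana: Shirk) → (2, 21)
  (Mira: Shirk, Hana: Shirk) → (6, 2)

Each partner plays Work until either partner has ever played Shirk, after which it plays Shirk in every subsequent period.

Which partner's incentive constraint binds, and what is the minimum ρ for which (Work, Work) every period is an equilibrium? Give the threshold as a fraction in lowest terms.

Hana; ρ ≥ 15/19

Mira: cooperation gives 8 each period; deviation gives 14 once then 6 forever.
  8/(1−ρ) ≥ 14 + 6ρ/(1−ρ) ⇒ ρ ≥ 6/8 = 3/4.
Hana: cooperation gives 6 each period; deviation gives 21 once then 2 forever.
  ρ ≥ 15/19.
Both must hold, so the binding constraint is Hana's: ρ ≥ 15/19.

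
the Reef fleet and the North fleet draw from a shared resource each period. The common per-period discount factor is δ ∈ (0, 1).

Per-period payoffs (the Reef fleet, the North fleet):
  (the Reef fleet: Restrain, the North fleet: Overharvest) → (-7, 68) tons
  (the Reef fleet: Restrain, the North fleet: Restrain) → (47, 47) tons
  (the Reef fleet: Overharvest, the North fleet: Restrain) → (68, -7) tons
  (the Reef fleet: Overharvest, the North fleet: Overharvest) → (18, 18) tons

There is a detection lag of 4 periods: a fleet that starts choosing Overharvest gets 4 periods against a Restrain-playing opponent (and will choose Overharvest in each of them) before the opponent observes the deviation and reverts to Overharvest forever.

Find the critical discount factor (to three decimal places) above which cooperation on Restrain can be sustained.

The best deviation is to choose Overharvest for all 4 undetected periods, earning 68 each, then 18 forever once detected.
Deviation value: 68(1−δ^4)/(1−δ) + 18δ^4/(1−δ); cooperation value: 47/(1−δ).
IC: 47 ≥ 68(1−δ^4) + 18δ^4 = 68 − 50δ^4.
So δ^4 ≥ 21/50, giving δ ≥ (21/50)^(1/4) ≈ 0.805.

0.805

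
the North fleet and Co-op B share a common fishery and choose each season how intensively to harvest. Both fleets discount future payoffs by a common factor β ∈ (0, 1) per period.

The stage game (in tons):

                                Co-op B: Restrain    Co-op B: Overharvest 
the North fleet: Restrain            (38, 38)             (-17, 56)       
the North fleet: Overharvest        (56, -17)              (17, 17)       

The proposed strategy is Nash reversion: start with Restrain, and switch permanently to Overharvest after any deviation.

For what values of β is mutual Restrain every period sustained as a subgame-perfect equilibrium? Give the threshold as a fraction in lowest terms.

38/(1−β) ≥ 56 + 17β/(1−β)
38 ≥ 56 − 39β
β ≥ 18/39 = 6/13.

6/13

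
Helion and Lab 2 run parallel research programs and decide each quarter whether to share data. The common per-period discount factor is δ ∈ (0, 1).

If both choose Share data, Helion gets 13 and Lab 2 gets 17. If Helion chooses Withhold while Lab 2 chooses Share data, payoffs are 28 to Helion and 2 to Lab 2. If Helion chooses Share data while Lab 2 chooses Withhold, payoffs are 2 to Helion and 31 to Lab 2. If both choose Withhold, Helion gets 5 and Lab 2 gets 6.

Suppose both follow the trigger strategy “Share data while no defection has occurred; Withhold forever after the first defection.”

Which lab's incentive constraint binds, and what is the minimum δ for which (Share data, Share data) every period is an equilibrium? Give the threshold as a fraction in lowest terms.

For Helion: deviation gain 28−13 = 15, per-period punishment loss 13−5 = 8. IC gives δ ≥ 15/23.
For Lab 2: gain 14, loss 11 per period, so δ ≥ 14/25.
The tighter constraint is Helion's, so cooperation needs δ ≥ 15/23.

Helion; δ ≥ 15/23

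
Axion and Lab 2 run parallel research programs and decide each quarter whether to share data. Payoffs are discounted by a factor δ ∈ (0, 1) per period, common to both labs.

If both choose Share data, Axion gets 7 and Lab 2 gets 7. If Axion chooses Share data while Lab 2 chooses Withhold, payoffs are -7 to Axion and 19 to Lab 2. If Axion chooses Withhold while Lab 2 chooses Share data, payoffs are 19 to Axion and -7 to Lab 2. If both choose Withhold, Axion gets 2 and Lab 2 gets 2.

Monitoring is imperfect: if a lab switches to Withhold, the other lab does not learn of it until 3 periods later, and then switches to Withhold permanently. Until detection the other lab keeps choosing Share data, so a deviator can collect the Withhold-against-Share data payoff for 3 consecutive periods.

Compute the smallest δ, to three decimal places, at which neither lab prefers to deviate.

The best deviation is to choose Withhold for all 3 undetected periods, earning 19 each, then 2 forever once detected.
Deviation value: 19(1−δ^3)/(1−δ) + 2δ^3/(1−δ); cooperation value: 7/(1−δ).
IC: 7 ≥ 19(1−δ^3) + 2δ^3 = 19 − 17δ^3.
So δ^3 ≥ 12/17, giving δ ≥ (12/17)^(1/3) ≈ 0.890.

0.890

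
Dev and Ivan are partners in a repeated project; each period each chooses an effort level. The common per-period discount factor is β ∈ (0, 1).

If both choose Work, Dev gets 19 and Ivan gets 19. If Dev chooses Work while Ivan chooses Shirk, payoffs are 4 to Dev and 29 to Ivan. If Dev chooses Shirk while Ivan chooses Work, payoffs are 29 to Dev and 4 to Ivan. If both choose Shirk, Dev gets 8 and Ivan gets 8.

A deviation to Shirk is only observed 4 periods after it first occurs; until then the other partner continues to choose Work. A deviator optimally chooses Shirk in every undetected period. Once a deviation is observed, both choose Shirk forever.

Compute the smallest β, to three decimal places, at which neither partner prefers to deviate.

0.831

A deviator earns 29 for 4 periods, then 8 forever; cooperating earns 19 forever. Multiplying the IC by (1−β):
19 ≥ 29(1−β^4) + 8β^4, so 21·β^4 ≥ 10 and β^4 ≥ 10/21.
β ≥ (10/21)^(1/4) ≈ 0.831.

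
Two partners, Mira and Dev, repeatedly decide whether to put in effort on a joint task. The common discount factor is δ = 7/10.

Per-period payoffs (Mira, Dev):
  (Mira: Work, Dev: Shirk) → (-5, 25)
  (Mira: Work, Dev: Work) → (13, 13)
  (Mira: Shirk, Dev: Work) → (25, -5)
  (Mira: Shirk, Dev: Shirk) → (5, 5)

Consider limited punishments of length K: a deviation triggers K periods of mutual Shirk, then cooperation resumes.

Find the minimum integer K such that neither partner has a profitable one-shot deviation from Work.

3

No profitable deviation requires (13−5)(δ+…+δ^K) ≥ 25−13, i.e. δ+…+δ^K ≥ 3/2 ≈ 1.5000.
With δ = 7/10, the partial sums are K=1: 0.7000, K=2: 1.1900, K=3: 1.5330.
K = 3 is the first length at which the sum reaches 1.5000.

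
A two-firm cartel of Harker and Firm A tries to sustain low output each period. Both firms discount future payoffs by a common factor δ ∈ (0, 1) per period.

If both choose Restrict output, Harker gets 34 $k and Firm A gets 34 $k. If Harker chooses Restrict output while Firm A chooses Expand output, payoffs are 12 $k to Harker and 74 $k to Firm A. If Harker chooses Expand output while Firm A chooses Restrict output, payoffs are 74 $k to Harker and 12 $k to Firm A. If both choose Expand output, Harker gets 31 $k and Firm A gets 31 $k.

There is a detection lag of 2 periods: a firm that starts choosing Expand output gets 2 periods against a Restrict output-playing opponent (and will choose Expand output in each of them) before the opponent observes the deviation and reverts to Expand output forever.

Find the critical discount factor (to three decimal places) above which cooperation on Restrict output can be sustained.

0.964

Deviating for the 2 undetected periods gains 74−34 = 40 per period over cooperation, then loses 34−31 = 3 per period forever once punishment starts.
Gain: 40(1 + δ + … + δ^1); loss: 3·δ^2/(1−δ).
No profitable deviation ⇔ 40(1−δ^2) ≤ 3·δ^2, i.e. δ^2 ≥ 40/(40+3) = 40/43.
Hence δ ≥ (40/43)^(1/2) ≈ 0.964.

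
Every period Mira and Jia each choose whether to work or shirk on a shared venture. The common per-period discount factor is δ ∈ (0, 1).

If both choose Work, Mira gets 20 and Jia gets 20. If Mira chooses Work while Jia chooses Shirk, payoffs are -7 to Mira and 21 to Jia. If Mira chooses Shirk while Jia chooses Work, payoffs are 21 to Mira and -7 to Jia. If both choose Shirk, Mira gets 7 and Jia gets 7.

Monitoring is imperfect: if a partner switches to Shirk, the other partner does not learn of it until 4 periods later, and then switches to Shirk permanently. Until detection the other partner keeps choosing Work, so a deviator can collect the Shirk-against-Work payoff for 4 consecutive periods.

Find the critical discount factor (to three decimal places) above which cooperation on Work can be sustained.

The best deviation is to choose Shirk for all 4 undetected periods, earning 21 each, then 7 forever once detected.
Deviation value: 21(1−δ^4)/(1−δ) + 7δ^4/(1−δ); cooperation value: 20/(1−δ).
IC: 20 ≥ 21(1−δ^4) + 7δ^4 = 21 − 14δ^4.
So δ^4 ≥ 1/14, giving δ ≥ (1/14)^(1/4) ≈ 0.517.

0.517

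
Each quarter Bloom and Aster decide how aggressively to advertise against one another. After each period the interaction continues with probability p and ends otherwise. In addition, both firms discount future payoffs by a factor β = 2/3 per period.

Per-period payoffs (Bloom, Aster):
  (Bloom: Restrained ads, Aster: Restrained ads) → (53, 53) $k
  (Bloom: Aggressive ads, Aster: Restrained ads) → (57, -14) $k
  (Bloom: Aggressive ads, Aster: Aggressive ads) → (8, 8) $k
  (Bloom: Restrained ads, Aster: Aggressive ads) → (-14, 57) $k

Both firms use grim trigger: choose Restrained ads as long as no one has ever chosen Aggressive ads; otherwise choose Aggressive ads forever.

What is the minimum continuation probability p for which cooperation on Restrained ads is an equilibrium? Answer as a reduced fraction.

6/49

Expected continuation weight on next period's payoff is β·p = 2/3·p, which plays the role of the discount factor.
Cooperation requires 2/3·p ≥ (57−53)/(57−8) = 4/49, hence p ≥ 6/49.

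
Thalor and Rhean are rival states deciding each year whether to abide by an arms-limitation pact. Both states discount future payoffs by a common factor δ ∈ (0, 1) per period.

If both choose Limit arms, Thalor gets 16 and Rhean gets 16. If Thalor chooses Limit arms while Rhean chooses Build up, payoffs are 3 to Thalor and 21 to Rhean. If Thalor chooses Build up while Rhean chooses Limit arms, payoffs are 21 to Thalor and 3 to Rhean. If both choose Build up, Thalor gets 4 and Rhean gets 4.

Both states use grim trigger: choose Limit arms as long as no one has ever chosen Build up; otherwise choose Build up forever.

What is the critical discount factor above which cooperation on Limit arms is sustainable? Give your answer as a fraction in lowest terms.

5/17

One-period gain from deviating is 21 − 16 = 5. The loss is 16 − 4 = 12 in every subsequent period, with present value 12·δ/(1−δ).
Deviation is unprofitable when 12·δ/(1−δ) ≥ 5, i.e. δ/(1−δ) ≥ 5/12.
Equivalently δ ≥ 5/(5+12) = 5/17.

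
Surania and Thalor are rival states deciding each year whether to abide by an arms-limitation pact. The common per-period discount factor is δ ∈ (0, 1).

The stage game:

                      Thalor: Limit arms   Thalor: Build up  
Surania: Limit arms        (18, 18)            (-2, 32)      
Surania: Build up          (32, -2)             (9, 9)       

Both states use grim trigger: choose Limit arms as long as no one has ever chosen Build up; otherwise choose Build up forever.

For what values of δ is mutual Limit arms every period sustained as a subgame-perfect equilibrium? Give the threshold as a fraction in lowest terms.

14/23

Cooperation forever yields 18 each period: 18/(1−δ).
Deviating yields 32 once, then 9 forever: 32 + 9δ/(1−δ).
No profitable deviation requires 18/(1−δ) ≥ 32 + 9δ/(1−δ).
Multiplying by (1−δ): 18 ≥ 32(1−δ) + 9δ = 32 − 23δ.
So 23δ ≥ 14, i.e. δ ≥ 14/23.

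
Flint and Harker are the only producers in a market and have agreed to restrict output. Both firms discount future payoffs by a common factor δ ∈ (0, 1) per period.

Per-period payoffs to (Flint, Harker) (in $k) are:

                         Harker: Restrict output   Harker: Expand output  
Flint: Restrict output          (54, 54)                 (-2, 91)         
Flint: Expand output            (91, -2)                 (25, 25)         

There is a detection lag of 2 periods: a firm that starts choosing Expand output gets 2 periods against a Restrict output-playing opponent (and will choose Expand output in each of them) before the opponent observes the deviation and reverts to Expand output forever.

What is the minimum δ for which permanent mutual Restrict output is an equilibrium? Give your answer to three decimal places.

A deviator earns 91 for 2 periods, then 25 forever; cooperating earns 54 forever. Multiplying the IC by (1−δ):
54 ≥ 91(1−δ^2) + 25δ^2, so 66·δ^2 ≥ 37 and δ^2 ≥ 37/66.
δ ≥ (37/66)^(1/2) ≈ 0.749.

0.749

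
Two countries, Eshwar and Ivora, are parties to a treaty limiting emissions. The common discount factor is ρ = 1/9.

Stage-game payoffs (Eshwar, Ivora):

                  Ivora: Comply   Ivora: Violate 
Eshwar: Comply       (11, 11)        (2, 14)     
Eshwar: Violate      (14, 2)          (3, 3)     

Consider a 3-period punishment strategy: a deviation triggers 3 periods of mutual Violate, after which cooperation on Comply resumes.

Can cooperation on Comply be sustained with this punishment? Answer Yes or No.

No

IC: ρ+…+ρ^3 ≥ (14−11)/(11−3) = 3/8.
At ρ = 1/9: partial sum = 0.1248 < 0.3750. Cooperation not sustainable.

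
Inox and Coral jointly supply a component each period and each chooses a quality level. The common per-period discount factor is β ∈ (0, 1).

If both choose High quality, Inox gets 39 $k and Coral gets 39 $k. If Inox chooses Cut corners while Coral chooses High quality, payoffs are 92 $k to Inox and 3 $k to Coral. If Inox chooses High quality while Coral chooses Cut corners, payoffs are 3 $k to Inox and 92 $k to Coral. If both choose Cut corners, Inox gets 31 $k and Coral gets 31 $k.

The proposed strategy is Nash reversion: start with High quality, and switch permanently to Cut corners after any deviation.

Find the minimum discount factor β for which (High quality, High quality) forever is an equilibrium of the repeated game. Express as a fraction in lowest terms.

53/61

One-period gain from deviating is 92 − 39 = 53. The loss is 39 − 31 = 8 in every subsequent period, with present value 8·β/(1−β).
Deviation is unprofitable when 8·β/(1−β) ≥ 53, i.e. β/(1−β) ≥ 53/8.
Equivalently β ≥ 53/(53+8) = 53/61.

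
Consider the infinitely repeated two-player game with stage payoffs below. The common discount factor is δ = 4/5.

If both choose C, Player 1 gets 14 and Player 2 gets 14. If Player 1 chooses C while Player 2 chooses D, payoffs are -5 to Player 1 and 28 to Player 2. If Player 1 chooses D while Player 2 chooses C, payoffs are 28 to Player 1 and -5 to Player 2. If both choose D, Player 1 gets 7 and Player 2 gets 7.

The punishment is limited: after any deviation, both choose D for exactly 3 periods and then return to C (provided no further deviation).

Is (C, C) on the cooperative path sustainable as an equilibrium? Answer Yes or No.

A one-shot deviation gives 28 now, then 7 for 3 periods, then back to 14.
Gain from deviating: (28−14) today; loss: (14−7) in each of the next 3 periods.
No-deviation condition: (14−7)(δ+…+δ^3) ≥ 28−14, i.e. δ+…+δ^3 ≥ 2.
At δ = 4/5: δ+…+δ^3 = 1.9520 < 2.0000.
So cooperation is not sustainable.

No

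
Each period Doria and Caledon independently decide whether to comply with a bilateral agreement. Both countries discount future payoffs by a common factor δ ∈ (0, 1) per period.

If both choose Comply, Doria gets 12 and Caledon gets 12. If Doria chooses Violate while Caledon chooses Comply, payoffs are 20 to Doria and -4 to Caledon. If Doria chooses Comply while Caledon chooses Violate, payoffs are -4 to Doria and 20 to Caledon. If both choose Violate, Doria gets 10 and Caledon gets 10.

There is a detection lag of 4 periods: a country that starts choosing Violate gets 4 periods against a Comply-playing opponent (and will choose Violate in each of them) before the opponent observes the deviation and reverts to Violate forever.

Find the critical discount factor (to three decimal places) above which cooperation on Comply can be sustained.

Deviating for the 4 undetected periods gains 20−12 = 8 per period over cooperation, then loses 12−10 = 2 per period forever once punishment starts.
Gain: 8(1 + δ + … + δ^3); loss: 2·δ^4/(1−δ).
No profitable deviation ⇔ 8(1−δ^4) ≤ 2·δ^4, i.e. δ^4 ≥ 8/(8+2) = 4/5.
Hence δ ≥ (4/5)^(1/4) ≈ 0.946.

0.946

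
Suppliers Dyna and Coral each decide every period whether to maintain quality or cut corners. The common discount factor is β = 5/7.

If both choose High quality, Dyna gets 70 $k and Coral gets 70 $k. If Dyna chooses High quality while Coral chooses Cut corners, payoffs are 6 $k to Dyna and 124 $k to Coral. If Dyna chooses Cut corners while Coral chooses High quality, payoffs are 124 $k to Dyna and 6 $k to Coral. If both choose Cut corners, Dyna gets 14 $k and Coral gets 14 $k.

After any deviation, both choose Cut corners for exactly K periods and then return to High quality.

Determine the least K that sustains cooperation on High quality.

2

No profitable deviation requires (70−14)(β+…+β^K) ≥ 124−70, i.e. β+…+β^K ≥ 27/28 ≈ 0.9643.
With β = 5/7, the partial sums are K=1: 0.7143, K=2: 1.2245.
K = 2 is the first length at which the sum reaches 0.9643.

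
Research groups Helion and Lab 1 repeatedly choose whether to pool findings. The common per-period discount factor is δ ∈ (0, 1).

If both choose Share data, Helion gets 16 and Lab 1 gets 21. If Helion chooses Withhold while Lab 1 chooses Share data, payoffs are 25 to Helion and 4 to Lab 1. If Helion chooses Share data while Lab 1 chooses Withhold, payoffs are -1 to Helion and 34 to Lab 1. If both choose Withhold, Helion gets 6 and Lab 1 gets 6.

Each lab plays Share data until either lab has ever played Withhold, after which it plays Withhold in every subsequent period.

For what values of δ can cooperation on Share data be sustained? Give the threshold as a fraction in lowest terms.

9/19

Helion's threshold: (25−16)/(25−6) = 9/19.
Lab 1's threshold: (34−21)/(34−6) = 13/28.
9/19 > 13/28, so Helion binds and δ* = 9/19.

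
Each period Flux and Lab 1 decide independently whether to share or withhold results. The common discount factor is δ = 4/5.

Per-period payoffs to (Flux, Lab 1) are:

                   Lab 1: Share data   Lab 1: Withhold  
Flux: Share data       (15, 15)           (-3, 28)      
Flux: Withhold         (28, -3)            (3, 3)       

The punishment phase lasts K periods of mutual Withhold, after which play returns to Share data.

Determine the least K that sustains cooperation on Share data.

2

No profitable deviation requires (15−3)(δ+…+δ^K) ≥ 28−15, i.e. δ+…+δ^K ≥ 13/12 ≈ 1.0833.
With δ = 4/5, the partial sums are K=1: 0.8000, K=2: 1.4400.
K = 2 is the first length at which the sum reaches 1.0833.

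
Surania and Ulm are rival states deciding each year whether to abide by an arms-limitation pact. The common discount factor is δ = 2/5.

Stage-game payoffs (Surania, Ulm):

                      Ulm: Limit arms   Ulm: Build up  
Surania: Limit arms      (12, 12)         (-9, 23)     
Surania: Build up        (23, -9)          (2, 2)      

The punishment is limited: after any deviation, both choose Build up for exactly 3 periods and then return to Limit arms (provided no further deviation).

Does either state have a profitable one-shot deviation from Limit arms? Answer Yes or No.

Yes

A one-shot deviation gives 23 now, then 2 for 3 periods, then back to 12.
Gain from deviating: (23−12) today; loss: (12−2) in each of the next 3 periods.
No-deviation condition: (12−2)(δ+…+δ^3) ≥ 23−12, i.e. δ+…+δ^3 ≥ 11/10.
At δ = 2/5: δ+…+δ^3 = 0.6240 < 1.1000.
So cooperation is not sustainable.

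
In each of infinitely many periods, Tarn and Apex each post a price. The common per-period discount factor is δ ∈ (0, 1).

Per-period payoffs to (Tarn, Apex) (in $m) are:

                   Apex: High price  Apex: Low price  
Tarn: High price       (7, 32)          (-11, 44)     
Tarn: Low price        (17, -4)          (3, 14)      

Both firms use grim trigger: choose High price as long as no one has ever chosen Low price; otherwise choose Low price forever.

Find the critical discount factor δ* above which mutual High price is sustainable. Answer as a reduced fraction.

5/7

Tarn's threshold: (17−7)/(17−3) = 5/7.
Apex's threshold: (44−32)/(44−14) = 2/5.
5/7 > 2/5, so Tarn binds and δ* = 5/7.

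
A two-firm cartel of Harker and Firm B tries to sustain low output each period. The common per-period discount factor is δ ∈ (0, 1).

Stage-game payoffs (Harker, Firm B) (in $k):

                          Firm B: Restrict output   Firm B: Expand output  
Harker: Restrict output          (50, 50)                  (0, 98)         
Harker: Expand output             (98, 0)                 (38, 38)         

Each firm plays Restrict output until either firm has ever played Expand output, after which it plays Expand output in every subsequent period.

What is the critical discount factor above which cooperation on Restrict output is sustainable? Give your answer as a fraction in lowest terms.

4/5

50/(1−δ) ≥ 98 + 38δ/(1−δ)
50 ≥ 98 − 60δ
δ ≥ 48/60 = 4/5.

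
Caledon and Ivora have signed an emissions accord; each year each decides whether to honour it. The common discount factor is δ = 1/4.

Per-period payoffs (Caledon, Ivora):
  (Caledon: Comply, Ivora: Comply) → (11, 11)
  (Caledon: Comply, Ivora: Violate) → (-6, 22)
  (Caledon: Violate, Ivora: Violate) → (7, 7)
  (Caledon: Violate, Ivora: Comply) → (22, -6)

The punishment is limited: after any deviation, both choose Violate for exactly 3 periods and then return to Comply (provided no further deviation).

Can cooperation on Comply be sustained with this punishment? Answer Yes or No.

No

IC: δ+…+δ^3 ≥ (22−11)/(11−7) = 11/4.
At δ = 1/4: partial sum = 0.3281 < 2.7500. Cooperation not sustainable.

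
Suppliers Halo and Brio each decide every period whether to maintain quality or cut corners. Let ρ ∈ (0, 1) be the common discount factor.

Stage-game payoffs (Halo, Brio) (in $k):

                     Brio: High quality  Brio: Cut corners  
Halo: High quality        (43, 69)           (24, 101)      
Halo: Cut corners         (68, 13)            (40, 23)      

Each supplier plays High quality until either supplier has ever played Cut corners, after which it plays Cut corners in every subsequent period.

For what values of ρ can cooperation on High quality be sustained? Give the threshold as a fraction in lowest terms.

25/28

Halo's threshold: (68−43)/(68−40) = 25/28.
Brio's threshold: (101−69)/(101−23) = 16/39.
25/28 > 16/39, so Halo binds and ρ* = 25/28.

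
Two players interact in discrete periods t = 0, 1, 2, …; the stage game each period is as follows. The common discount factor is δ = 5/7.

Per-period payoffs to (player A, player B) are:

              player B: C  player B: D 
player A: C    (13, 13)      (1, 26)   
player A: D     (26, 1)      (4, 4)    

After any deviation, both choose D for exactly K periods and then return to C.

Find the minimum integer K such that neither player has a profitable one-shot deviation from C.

3

Need Σ_{k=1}^{K} δ^k ≥ (26−13)/(13−4) = 1.4444 at δ = 5/7.
At K = 2 the sum is 1.2245 < 1.4444; at K = 3 it is 1.5889 ≥ 1.4444.
So the minimum punishment length is K = 3.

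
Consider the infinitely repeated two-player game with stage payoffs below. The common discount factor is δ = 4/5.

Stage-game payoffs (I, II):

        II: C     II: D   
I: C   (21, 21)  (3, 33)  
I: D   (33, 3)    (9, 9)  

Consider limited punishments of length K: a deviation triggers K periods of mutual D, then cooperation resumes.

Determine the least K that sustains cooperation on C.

Need Σ_{k=1}^{K} δ^k ≥ (33−21)/(21−9) = 1.0000 at δ = 4/5.
At K = 1 the sum is 0.8000 < 1.0000; at K = 2 it is 1.4400 ≥ 1.0000.
So the minimum punishment length is K = 2.

2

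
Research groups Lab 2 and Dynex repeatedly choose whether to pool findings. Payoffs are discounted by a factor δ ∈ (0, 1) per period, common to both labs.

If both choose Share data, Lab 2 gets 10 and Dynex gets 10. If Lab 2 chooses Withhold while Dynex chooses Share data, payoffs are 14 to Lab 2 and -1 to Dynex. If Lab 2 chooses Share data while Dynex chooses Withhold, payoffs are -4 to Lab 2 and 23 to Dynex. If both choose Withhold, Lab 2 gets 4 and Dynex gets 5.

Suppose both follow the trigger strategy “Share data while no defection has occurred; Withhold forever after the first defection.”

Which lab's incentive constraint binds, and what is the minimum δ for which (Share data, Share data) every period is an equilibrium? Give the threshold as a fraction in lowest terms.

Lab 2: cooperation gives 10 each period; deviation gives 14 once then 4 forever.
  10/(1−δ) ≥ 14 + 4δ/(1−δ) ⇒ δ ≥ 4/10 = 2/5.
Dynex: cooperation gives 10 each period; deviation gives 23 once then 5 forever.
  δ ≥ 13/18.
Both must hold, so the binding constraint is Dynex's: δ ≥ 13/18.

Dynex; δ ≥ 13/18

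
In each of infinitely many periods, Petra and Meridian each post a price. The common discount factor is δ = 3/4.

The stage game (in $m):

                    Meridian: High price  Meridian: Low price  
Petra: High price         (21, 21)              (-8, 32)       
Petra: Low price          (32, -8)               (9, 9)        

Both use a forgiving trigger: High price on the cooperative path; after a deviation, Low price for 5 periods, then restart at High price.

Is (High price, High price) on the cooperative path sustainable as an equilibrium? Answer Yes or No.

Yes

Comparing payoff streams over the 6 periods until play realigns: cooperate → 21(1+δ+…+δ^5); deviate → 32 + 9(δ+…+δ^5).
Cooperation is sustained iff (21−9)(δ+…+δ^5) ≥ 32−21.
δ+…+δ^5 = 3/4·(1−(3/4)^5)/(1−3/4) = 2.2881, and (32−21)/(21−9) = 0.9167.
2.2881 ≥ 0.9167, so cooperation is sustainable.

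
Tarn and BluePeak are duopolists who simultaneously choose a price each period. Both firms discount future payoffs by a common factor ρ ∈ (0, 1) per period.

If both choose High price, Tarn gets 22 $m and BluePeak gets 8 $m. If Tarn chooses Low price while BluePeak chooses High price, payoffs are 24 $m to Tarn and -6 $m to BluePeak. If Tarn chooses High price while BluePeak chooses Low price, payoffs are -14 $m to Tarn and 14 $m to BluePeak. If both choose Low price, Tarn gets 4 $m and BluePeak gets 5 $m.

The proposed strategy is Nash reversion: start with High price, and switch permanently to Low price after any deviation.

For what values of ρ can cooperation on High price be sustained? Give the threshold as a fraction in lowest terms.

For Tarn: deviation gain 24−22 = 2, per-period punishment loss 22−4 = 18. IC gives ρ ≥ 2/20 = 1/10.
For BluePeak: gain 6, loss 3 per period, so ρ ≥ 6/9 = 2/3.
The tighter constraint is BluePeak's, so cooperation needs ρ ≥ 2/3.

2/3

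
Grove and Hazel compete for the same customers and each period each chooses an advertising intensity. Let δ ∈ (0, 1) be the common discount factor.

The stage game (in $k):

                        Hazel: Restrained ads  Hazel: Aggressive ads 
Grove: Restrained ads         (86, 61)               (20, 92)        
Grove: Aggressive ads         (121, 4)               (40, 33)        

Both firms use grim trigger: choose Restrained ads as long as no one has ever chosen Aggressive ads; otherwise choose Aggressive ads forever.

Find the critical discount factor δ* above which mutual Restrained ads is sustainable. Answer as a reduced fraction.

31/59

Grove: cooperation gives 86 each period; deviation gives 121 once then 40 forever.
  86/(1−δ) ≥ 121 + 40δ/(1−δ) ⇒ δ ≥ 35/81.
Hazel: cooperation gives 61 each period; deviation gives 92 once then 33 forever.
  δ ≥ 31/59.
Both must hold, so the binding constraint is Hazel's: δ ≥ 31/59.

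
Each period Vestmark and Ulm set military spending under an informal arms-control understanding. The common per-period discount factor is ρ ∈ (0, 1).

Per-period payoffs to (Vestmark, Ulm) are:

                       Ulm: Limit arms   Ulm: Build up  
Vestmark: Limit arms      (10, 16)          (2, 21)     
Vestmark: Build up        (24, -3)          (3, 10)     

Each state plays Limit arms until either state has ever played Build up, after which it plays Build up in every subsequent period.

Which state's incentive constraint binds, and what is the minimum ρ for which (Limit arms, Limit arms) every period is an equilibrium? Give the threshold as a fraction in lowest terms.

Vestmark; ρ ≥ 2/3

Vestmark: cooperation gives 10 each period; deviation gives 24 once then 3 forever.
  10/(1−ρ) ≥ 24 + 3ρ/(1−ρ) ⇒ ρ ≥ 14/21 = 2/3.
Ulm: cooperation gives 16 each period; deviation gives 21 once then 10 forever.
  ρ ≥ 5/11.
Both must hold, so the binding constraint is Vestmark's: ρ ≥ 2/3.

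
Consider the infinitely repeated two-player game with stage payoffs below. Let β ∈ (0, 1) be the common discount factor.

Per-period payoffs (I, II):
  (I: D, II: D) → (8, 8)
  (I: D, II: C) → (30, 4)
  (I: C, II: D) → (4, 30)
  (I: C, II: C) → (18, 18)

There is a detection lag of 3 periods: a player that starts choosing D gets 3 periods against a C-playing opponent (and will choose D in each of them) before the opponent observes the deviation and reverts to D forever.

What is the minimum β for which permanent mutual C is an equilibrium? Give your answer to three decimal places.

A deviator earns 30 for 3 periods, then 8 forever; cooperating earns 18 forever. Multiplying the IC by (1−β):
18 ≥ 30(1−β^3) + 8β^3, so 22·β^3 ≥ 12 and β^3 ≥ 6/11.
β ≥ (6/11)^(1/3) ≈ 0.817.

0.817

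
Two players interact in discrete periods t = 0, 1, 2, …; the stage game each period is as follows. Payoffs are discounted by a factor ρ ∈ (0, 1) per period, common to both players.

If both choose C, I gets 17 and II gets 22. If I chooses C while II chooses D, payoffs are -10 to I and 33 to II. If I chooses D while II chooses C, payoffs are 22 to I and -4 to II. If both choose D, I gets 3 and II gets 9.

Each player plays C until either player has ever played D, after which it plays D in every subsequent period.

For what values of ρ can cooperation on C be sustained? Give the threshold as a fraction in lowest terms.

11/24

I: cooperation gives 17 each period; deviation gives 22 once then 3 forever.
  17/(1−ρ) ≥ 22 + 3ρ/(1−ρ) ⇒ ρ ≥ 5/19.
II: cooperation gives 22 each period; deviation gives 33 once then 9 forever.
  ρ ≥ 11/24.
Both must hold, so the binding constraint is II's: ρ ≥ 11/24.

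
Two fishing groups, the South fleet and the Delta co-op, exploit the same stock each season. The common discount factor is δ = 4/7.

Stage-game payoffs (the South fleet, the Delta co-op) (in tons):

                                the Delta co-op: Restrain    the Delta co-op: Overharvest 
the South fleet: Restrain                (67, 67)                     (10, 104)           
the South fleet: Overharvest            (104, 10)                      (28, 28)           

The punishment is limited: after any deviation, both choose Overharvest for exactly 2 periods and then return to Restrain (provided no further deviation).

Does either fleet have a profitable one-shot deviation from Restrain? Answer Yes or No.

A one-shot deviation gives 104 now, then 28 for 2 periods, then back to 67.
Gain from deviating: (104−67) today; loss: (67−28) in each of the next 2 periods.
No-deviation condition: (67−28)(δ+…+δ^2) ≥ 104−67, i.e. δ+…+δ^2 ≥ 37/39.
At δ = 4/7: δ+…+δ^2 = 0.8980 < 0.9487.
So cooperation is not sustainable.

Yes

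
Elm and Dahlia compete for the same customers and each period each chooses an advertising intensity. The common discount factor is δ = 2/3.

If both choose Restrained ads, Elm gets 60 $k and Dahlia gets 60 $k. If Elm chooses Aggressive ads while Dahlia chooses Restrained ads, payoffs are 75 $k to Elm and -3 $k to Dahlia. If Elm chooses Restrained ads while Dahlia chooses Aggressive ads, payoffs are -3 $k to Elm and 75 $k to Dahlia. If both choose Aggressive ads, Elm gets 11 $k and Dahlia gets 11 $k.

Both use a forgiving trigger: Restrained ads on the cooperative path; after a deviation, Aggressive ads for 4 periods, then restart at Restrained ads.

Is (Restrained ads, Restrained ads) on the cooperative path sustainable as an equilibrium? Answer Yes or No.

IC: δ+…+δ^4 ≥ (75−60)/(60−11) = 15/49.
At δ = 2/3: partial sum = 1.6049 ≥ 0.3061. Cooperation sustainable.

Yes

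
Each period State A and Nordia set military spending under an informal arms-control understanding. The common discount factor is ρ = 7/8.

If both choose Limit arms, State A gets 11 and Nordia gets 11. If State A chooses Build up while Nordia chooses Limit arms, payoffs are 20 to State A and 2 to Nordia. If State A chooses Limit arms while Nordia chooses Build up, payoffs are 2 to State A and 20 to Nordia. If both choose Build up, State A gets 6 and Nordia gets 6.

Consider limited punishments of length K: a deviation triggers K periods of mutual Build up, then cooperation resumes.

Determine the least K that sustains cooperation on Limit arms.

IC: ρ(1−ρ^K)/(1−ρ) ≥ (20−11)/(11−6) = 9/5.
With ρ = 7/8: need 1 − ρ^K ≥ 9/5·(1−7/8)/(7/8), i.e. ρ^K ≤ 0.7429.
Since (7/8)^2 = 0.7656 and (7/8)^3 = 0.6699, the smallest such K is 3.

3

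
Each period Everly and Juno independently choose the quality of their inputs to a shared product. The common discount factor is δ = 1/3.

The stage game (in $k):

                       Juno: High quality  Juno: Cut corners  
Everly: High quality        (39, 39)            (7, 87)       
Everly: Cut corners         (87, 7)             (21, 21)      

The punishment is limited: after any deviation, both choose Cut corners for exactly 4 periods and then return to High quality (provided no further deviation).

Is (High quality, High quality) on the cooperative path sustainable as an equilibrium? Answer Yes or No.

A one-shot deviation gives 87 now, then 21 for 4 periods, then back to 39.
Gain from deviating: (87−39) today; loss: (39−21) in each of the next 4 periods.
No-deviation condition: (39−21)(δ+…+δ^4) ≥ 87−39, i.e. δ+…+δ^4 ≥ 8/3.
At δ = 1/3: δ+…+δ^4 = 0.4938 < 2.6667.
So cooperation is not sustainable.

No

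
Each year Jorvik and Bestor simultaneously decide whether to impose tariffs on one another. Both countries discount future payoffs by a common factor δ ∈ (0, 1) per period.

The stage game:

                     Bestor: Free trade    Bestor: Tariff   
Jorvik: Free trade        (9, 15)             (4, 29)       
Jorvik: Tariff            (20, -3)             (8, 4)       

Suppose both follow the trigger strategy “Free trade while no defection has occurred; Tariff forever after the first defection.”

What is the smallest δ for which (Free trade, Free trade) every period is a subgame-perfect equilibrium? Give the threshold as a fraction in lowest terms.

11/12

Jorvik: cooperation gives 9 each period; deviation gives 20 once then 8 forever.
  9/(1−δ) ≥ 20 + 8δ/(1−δ) ⇒ δ ≥ 11/12.
Bestor: cooperation gives 15 each period; deviation gives 29 once then 4 forever.
  δ ≥ 14/25.
Both must hold, so the binding constraint is Jorvik's: δ ≥ 11/12.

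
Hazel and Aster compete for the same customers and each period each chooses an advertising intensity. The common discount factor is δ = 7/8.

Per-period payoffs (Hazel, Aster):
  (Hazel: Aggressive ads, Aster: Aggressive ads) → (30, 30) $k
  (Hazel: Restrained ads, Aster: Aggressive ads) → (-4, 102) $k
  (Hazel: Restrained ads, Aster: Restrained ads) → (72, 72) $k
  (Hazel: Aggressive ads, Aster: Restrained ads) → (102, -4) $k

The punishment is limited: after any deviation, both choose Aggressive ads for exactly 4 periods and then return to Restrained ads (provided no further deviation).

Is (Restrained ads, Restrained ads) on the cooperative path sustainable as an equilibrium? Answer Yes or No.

IC: δ+…+δ^4 ≥ (102−72)/(72−30) = 5/7.
At δ = 7/8: partial sum = 2.8967 ≥ 0.7143. Cooperation sustainable.

Yes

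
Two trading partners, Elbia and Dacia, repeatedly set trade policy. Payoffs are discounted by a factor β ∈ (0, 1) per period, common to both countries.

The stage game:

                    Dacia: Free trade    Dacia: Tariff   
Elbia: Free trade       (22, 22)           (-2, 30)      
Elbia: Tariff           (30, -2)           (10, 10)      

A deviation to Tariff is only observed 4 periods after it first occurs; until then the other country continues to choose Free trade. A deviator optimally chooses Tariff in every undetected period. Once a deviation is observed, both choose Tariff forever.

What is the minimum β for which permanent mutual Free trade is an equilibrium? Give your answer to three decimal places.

A deviator earns 30 for 4 periods, then 10 forever; cooperating earns 22 forever. Multiplying the IC by (1−β):
22 ≥ 30(1−β^4) + 10β^4, so 20·β^4 ≥ 8 and β^4 ≥ 2/5.
β ≥ (2/5)^(1/4) ≈ 0.795.

0.795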